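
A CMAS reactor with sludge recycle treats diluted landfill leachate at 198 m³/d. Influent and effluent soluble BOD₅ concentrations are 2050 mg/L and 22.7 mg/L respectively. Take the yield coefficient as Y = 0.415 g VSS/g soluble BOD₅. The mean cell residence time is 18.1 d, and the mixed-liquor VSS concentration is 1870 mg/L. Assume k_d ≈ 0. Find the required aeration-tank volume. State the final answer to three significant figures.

With k_d = 0 the design equation reduces to V = Y Q (S₀−S) θ_c / X = 0.415 × 198 × (2050 − 22.7) × 18.1 / 1870 = 1612 m³.

V ≈ 1610 m³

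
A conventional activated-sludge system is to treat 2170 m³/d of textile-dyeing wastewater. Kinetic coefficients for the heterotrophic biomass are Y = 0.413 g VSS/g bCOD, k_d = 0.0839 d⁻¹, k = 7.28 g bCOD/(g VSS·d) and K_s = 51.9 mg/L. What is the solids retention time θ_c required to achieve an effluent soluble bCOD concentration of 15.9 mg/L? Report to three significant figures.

θ_c ≈ 1.61 d

Specific growth rate at S = 15.9 mg/L: μ = YkS/(K_s+S) = 0.413·7.28·15.9/(51.9+15.9) = 0.7051 d⁻¹.
1/θ_c = 0.7051 − 0.0839 = 0.6212 d⁻¹, so θ_c = 1.610 d.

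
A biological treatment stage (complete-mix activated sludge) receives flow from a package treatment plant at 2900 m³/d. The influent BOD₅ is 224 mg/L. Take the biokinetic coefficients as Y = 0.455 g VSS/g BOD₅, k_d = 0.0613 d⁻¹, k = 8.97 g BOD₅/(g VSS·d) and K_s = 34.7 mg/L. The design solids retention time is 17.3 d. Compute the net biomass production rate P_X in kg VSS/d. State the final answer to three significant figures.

P_X ≈ 143 kg VSS/d

For a completely mixed reactor with recycle the Lawrence–McCarty relation gives S = K_s·(1 + k_d·θ_c) / [θ_c·(Y·k − k_d) − 1] = 34.7 × (1 + 0.0613 × 17.3) / [17.3 × (0.455 × 8.97 − 0.0613) − 1] = 71.50 / 68.55 = 1.043 mg/L.
Observed yield with endogenous decay: Y_obs = Y / (1 + k_d·θ_c) = 0.455 / (1 + 0.0613 × 17.3) = 0.455 / 2.060 = 0.2208 g VSS/g BOD₅.
ΔS = 224 − 1.04 = 223.0 mg/L, so the substrate removal rate is 2900 × 223.0/1000 = 646.6 kg BOD₅/d.
Net biomass production P_X = Y_obs × Q·(S₀ − S) = 0.2208 × 646.6 = 142.8 kg VSS/d.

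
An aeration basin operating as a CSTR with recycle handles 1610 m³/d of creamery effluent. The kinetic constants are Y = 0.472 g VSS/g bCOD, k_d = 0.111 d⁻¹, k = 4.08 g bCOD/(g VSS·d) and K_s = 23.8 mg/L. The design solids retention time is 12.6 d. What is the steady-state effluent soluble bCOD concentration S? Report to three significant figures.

S ≈ 2.61 mg/L

Effluent substrate depends only on kinetics and SRT: S = K_s(1 + k_d θ_c) / [θ_c(Yk − k_d) − 1] = 23.8 × (1 + 0.111 × 12.6) / [12.6 × (0.472 × 4.08 − 0.111) − 1] = 57.09 / 21.87 = 2.611 mg/L.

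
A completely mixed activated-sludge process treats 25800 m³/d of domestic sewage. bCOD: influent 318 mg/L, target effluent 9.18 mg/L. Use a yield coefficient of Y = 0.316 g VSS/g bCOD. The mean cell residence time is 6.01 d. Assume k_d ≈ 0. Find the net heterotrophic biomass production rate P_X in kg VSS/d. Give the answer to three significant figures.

No decay correction is needed, so Y_obs = Y = 0.316.
ΔS = 318 − 9.18 = 308.8 mg/L, so the substrate removal rate is 25800 × 308.8/1000 = 7968 kg bCOD/d.
Biomass produced: P_X = Y_obs·Q·ΔS = 0.3160 × 7968 ≈ 2518 kg VSS/d.

P_X ≈ 2520 kg VSS/d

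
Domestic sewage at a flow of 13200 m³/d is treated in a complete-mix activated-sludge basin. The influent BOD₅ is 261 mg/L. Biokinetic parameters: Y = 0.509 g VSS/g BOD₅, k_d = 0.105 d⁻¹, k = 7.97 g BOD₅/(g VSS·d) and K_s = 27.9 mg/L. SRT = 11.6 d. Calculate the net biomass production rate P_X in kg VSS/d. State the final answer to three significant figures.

Effluent substrate depends only on kinetics and SRT: S = K_s(1 + k_d θ_c) / [θ_c(Yk − k_d) − 1] = 27.9 × (1 + 0.105 × 11.6) / [11.6 × (0.509 × 7.97 − 0.105) − 1] = 61.88 / 44.84 = 1.380 mg/L.
Y_obs = Y / (1 + k_d θ_c) = 0.509 / (1 + 0.105 × 11.6) = 0.509 / 2.218 = 0.2295.
Mass of BOD₅ removed per day: Q(S₀ − S) = 13200 × 259.6 g/m³ = 3427 kg/d.
So the net sludge growth is P_X = 0.2295 × 3427 = 786.4 kg VSS/d.

P_X ≈ 786 kg VSS/d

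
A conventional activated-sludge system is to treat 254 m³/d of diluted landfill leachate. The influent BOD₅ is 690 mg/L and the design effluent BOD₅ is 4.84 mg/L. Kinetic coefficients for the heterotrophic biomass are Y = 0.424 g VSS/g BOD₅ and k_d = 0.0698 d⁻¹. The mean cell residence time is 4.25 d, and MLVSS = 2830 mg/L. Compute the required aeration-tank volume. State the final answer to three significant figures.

Rearranging the biomass balance for a CMAS with decay, V = Y·Q·ΔS·θ_c / [X·(1+k_d θ_c)] = 0.424 × 254 × (690 − 4.84) × 4.25 / [2830 × (1 + 0.0698 × 4.25)] = 3.14×10^5 / 3670 = 85.46 m³.

V ≈ 85.5 m³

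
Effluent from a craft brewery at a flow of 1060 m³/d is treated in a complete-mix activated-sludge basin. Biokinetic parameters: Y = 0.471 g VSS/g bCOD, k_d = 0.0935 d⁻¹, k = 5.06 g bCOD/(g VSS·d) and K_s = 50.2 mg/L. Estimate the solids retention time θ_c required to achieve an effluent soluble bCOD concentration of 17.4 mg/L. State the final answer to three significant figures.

θ_c ≈ 1.92 d

Specific growth rate at S = 17.4 mg/L: μ = YkS/(K_s+S) = 0.471·5.06·17.4/(50.2+17.4) = 0.6134 d⁻¹.
Then 1/θ_c = μ − k_d = 0.6134 − 0.0935 = 0.5199 d⁻¹, giving θ_c = 1.923 d.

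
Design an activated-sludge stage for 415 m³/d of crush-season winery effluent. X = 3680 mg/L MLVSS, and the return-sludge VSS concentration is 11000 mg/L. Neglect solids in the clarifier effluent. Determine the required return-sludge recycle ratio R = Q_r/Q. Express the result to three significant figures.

R = Q_r/Q = X/(X_r − X) = 3680 / (11000 − 3680) = 0.5027.

R ≈ 0.503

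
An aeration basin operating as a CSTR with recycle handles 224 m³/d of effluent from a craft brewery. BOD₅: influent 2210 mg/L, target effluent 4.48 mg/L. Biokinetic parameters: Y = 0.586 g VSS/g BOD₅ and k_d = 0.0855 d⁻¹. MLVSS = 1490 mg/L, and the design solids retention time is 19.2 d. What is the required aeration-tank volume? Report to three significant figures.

Rearranging the biomass balance for a CMAS with decay, V = Y·Q·ΔS·θ_c / [X·(1+k_d θ_c)] = 0.586 × 224 × (2210 − 4.48) × 19.2 / [1490 × (1 + 0.0855 × 19.2)] = 5.56×10^6 / 3936 = 1412 m³.

V ≈ 1410 m³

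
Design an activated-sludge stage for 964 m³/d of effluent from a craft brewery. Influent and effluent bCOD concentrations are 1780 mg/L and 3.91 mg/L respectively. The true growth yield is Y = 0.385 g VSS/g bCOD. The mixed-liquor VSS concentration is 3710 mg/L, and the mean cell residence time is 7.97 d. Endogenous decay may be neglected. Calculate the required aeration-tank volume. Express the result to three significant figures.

V ≈ 1420 m³

V·X = Y·Q·ΔS·θ_c gives V = 0.385 × 964 × (1780 − 3.91) × 7.97 / 3710 = 1416 m³.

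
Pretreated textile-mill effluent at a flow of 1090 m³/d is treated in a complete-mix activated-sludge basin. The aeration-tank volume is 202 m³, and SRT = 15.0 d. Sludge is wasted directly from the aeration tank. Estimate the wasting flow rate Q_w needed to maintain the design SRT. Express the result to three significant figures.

Q_w ≈ 13.5 m³/d

For wasting at MLVSS concentration, Q_w = V/θ_c = 202.0/15.0 = 13.47 m³/d.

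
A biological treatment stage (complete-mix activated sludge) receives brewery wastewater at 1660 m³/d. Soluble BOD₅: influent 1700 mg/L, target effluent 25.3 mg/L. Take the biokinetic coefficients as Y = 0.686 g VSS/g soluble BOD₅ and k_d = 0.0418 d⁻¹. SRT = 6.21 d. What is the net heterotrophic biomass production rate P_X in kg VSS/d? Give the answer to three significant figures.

P_X ≈ 1510 kg VSS/d

Y_obs = Y / (1 + k_d θ_c) = 0.686 / (1 + 0.0418 × 6.21) = 0.686 / 1.260 = 0.5446.
Mass of soluble BOD₅ removed per day: Q(S₀ − S) = 1660 × 1675 g/m³ = 2780 kg/d.
Net biomass production P_X = Y_obs × Q·(S₀ − S) = 0.5446 × 2780 = 1514 kg VSS/d.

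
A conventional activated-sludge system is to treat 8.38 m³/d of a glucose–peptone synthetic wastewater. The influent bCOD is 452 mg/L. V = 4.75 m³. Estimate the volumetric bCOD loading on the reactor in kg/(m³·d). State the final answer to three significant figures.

Applied bCOD load per unit volume = Q·S₀/V = (8.38 × 452/1000)/4.750 = 0.7974 kg bCOD·m⁻³·d⁻¹.

L_v ≈ 0.797 kg bCOD/(m³·d)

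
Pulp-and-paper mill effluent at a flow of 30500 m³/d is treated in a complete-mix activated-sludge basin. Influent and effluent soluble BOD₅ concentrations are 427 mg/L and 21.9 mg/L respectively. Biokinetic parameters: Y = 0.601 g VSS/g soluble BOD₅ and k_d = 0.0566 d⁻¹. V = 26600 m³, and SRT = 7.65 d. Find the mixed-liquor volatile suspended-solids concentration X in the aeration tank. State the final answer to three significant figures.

X = Y·Q·ΔS·θ_c / [V·(1 + k_d θ_c)] = 0.601 × 30500 × (427 − 21.9) × 7.65 / [26600 × (1 + 0.0566 × 7.65)] = 1490 mg/L.

X ≈ 1490 mg/L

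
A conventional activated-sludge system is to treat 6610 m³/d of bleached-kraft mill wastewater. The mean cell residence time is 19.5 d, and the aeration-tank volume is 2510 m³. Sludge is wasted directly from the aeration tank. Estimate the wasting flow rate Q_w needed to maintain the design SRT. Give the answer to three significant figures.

For wasting at MLVSS concentration, Q_w = V/θ_c = 2510/19.5 = 128.7 m³/d.

Q_w ≈ 129 m³/d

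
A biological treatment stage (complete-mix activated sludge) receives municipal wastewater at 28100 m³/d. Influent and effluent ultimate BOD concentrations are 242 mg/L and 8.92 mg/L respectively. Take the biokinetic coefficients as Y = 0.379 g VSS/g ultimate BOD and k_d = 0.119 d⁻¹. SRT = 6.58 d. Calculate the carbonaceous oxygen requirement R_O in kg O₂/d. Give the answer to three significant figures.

Correct the yield for decay: Y_obs = Y/(1 + k_d θ_c) = 0.379 / (1 + 0.119 × 6.58) = 0.379 / 1.783 = 0.2126.
ΔS = 242 − 8.92 = 233.1 mg/L, so the substrate removal rate is 28100 × 233.1/1000 = 6550 kg ultimate BOD/d.
Biomass synthesised: P_X = Y_obs × 6550 = 1392 kg VSS/d.
R_O = Q·(S₀ − S) − 1.42·P_X = 6550 − 1.42 × 1392 = 4573 kg O₂/d.

R_O ≈ 4570 kg O₂/d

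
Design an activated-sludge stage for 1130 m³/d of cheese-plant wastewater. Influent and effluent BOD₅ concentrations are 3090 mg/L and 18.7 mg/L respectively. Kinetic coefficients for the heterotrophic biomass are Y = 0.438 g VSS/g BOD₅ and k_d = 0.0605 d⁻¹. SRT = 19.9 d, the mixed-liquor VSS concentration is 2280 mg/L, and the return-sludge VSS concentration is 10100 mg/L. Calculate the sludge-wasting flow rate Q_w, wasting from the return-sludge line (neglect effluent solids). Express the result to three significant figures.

Q_w ≈ 68.3 m³/d

Rearranging the biomass balance for a CMAS with decay, V = Y·Q·ΔS·θ_c / [X·(1+k_d θ_c)] = 0.438 × 1130 × (3090 − 18.7) × 19.9 / [2280 × (1 + 0.0605 × 19.9)] = 3.03×10^7 / 5025 = 6020 m³.
Wasting from the return line (neglecting effluent solids): Q_w = V·X / (θ_c·X_r) = 6020 × 2280 / (19.9 × 10100) = 68.29 m³/d.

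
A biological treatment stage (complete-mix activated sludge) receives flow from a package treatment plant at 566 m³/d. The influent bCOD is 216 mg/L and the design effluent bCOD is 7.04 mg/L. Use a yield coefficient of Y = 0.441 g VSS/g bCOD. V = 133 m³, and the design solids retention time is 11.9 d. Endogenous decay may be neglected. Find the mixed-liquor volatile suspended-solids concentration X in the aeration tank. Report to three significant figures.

From V·X = Y·Q·(S₀ − S)·θ_c (decay neglected): X = 0.441 × 566 × (216 − 7.04) × 11.9 / 133 = 4667 mg/L.

X ≈ 4670 mg/L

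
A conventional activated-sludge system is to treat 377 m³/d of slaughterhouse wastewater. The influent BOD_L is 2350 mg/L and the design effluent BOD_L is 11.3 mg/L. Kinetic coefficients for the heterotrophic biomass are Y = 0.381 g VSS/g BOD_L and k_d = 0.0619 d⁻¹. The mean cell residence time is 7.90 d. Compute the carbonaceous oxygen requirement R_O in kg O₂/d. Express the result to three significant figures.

R_O ≈ 561 kg O₂/d

The observed yield is Y_obs = Y/(1 + k_d·θ_c) = 0.381 / (1 + 0.0619 × 7.90) = 0.381 / 1.489 = 0.2559 g VSS per g BOD_L removed.
Substrate removed = Q·(S₀ − S) = 377 m³/d × (2350 − 11.3) g/m³ = 8.82×10^5 g/d = 881.7 kg/d.
P_X = Y_obs·Q·(S₀ − S) = 0.2559 × 881.7 = 225.6 kg VSS/d.
R_O = Q·ΔS − 1.42 P_X = 881.7 − 320.4 = 561.3 kg O₂/d.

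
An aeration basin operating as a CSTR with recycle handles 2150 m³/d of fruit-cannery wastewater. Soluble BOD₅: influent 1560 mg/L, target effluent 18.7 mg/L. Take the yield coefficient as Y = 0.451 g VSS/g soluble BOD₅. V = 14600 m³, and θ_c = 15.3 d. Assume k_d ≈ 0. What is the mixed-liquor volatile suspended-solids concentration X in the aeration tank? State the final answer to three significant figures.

X ≈ 1570 mg/L

Without decay, X = Y Q (S₀−S) θ_c / V = 0.451 × 2150 × (1560 − 18.7) × 15.3 / 14600 = 1566 mg/L.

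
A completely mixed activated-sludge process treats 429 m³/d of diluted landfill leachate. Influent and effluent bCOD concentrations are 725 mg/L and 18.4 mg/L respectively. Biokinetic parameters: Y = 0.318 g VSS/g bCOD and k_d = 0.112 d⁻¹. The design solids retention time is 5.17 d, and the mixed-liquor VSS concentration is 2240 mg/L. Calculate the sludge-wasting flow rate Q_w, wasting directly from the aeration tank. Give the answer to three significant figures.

Q_w ≈ 27.3 m³/d

Rearranging the biomass balance for a CMAS with decay, V = Y·Q·ΔS·θ_c / [X·(1+k_d θ_c)] = 0.318 × 429 × (725 − 18.4) × 5.17 / [2240 × (1 + 0.112 × 5.17)] = 4.98×10^5 / 3537 = 140.9 m³.
Wasting from the aeration tank: Q_w = V / θ_c = 140.9 / 5.17 = 27.25 m³/d.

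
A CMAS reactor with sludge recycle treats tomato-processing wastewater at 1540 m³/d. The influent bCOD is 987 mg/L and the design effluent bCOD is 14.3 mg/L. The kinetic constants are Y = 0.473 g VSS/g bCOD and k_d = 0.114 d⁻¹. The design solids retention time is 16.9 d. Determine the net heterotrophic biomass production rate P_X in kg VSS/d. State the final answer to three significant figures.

The observed yield is Y_obs = Y/(1 + k_d·θ_c) = 0.473 / (1 + 0.114 × 16.9) = 0.473 / 2.927 = 0.1616 g VSS per g bCOD removed.
Q·(S₀ − S) = 1540 × (987 − 14.3) × 10⁻³ = 1498 kg/d removed.
Biomass produced: P_X = Y_obs·Q·ΔS = 0.1616 × 1498 ≈ 242.1 kg VSS/d.

P_X ≈ 242 kg VSS/d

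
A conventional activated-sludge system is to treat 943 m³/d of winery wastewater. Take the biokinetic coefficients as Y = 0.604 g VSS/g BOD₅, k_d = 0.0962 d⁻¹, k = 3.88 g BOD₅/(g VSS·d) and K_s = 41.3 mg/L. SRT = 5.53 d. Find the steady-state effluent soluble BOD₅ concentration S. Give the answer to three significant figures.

Effluent substrate depends only on kinetics and SRT: S = K_s(1 + k_d θ_c) / [θ_c(Yk − k_d) − 1] = 41.3 × (1 + 0.0962 × 5.53) / [5.53 × (0.604 × 3.88 − 0.0962) − 1] = 63.27 / 11.43 = 5.537 mg/L.

S ≈ 5.54 mg/L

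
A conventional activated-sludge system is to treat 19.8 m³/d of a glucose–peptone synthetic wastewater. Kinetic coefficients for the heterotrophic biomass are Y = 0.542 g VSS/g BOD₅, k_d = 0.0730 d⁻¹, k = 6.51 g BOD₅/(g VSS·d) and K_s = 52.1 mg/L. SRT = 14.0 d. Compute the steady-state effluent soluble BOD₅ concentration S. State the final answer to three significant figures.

Effluent substrate depends only on kinetics and SRT: S = K_s(1 + k_d θ_c) / [θ_c(Yk − k_d) − 1] = 52.1 × (1 + 0.0730 × 14.0) / [14.0 × (0.542 × 6.51 − 0.0730) − 1] = 105.3 / 47.38 = 2.224 mg/L.

S ≈ 2.22 mg/L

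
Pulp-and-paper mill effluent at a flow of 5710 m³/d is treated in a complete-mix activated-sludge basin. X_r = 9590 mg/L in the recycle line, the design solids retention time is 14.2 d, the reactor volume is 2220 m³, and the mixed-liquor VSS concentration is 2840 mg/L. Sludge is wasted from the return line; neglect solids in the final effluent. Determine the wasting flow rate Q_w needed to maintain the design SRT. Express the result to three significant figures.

Q_w ≈ 46.3 m³/d

θ_c = V·X/(Q_w·X_r) when wasting from the recycle, so Q_w = V·X/(θ_c·X_r) = 2220 × 2840 / (14.2 × 9590) = 46.30 m³/d.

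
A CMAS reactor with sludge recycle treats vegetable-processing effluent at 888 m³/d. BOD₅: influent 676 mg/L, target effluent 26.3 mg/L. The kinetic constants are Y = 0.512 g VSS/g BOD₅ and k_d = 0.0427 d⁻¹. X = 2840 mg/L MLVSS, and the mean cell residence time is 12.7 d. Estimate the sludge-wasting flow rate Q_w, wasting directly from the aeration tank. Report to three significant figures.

From the SRT design equation V = Y Q (S₀−S) θ_c / [X (1 + k_d θ_c)] = 0.512 × 888 × (676 − 26.3) × 12.7 / [2840 × (1 + 0.0427 × 12.7)] = 3.75×10^6 / 4380 = 856.5 m³.
Wasting from the aeration tank: Q_w = V / θ_c = 856.5 / 12.7 = 67.44 m³/d.

Q_w ≈ 67.4 m³/d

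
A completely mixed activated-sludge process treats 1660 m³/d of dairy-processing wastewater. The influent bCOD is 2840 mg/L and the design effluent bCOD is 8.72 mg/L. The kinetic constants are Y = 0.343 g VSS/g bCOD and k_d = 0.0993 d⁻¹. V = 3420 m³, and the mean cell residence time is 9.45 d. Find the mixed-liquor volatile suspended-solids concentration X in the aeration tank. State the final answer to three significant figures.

X = Y·Q·ΔS·θ_c / [V·(1 + k_d θ_c)] = 0.343 × 1660 × (2840 − 8.72) × 9.45 / [3420 × (1 + 0.0993 × 9.45)] = 2298 mg/L.

X ≈ 2300 mg/L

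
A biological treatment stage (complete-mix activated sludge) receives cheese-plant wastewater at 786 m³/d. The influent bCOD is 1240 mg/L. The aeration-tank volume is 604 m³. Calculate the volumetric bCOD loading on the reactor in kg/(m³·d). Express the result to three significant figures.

Volumetric loading L_v = Q·S₀ / V = 786 × 1240 g/m³ / 604.0 m³ = 1614 g/(m³·d) = 1.614 kg bCOD/(m³·d).

L_v ≈ 1.61 kg bCOD/(m³·d)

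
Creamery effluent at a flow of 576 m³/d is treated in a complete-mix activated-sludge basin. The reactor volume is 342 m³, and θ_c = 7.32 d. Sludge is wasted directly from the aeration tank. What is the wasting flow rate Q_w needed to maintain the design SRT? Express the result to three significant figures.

With mixed-liquor wasting, θ_c = V/Q_w, so Q_w = V/θ_c = 342.0/7.32 = 46.72 m³/d.

Q_w ≈ 46.7 m³/d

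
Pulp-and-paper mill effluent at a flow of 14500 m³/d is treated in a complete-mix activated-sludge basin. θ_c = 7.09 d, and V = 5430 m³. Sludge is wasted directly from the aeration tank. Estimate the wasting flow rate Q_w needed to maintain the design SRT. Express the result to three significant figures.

Q_w ≈ 766 m³/d

Wasting from the aeration tank: Q_w = V / θ_c = 5430 / 7.09 = 765.9 m³/d.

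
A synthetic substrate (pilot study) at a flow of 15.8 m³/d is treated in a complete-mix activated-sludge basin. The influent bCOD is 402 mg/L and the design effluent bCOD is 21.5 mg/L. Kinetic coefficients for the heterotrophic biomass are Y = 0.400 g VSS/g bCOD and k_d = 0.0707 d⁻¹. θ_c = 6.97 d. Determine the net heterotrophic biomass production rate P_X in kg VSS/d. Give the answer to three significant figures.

P_X ≈ 1.61 kg VSS/d

Observed yield with endogenous decay: Y_obs = Y / (1 + k_d·θ_c) = 0.400 / (1 + 0.0707 × 6.97) = 0.400 / 1.493 = 0.2680 g VSS/g bCOD.
Substrate removed = Q·(S₀ − S) = 15.8 m³/d × (402 − 21.5) g/m³ = 6.01×10^3 g/d = 6.012 kg/d.
P_X = Y_obs · Q(S₀ − S) = 0.2680 × 6.012 = 1.611 kg VSS/d.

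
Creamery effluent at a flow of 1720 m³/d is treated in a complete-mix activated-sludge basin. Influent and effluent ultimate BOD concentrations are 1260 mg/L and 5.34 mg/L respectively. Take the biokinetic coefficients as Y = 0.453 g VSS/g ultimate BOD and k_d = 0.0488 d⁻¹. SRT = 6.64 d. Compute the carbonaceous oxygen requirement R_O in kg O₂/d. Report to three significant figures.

R_O ≈ 1110 kg O₂/d

Correct the yield for decay: Y_obs = Y/(1 + k_d θ_c) = 0.453 / (1 + 0.0488 × 6.64) = 0.453 / 1.324 = 0.3421.
Substrate removed = Q·(S₀ − S) = 1720 m³/d × (1260 − 5.34) g/m³ = 2.16×10^6 g/d = 2158 kg/d.
P_X = Y_obs·Q·(S₀ − S) = 0.3421 × 2158 = 738.3 kg VSS/d.
R_O = Q·ΔS − 1.42 P_X = 2158 − 1048 = 1110 kg O₂/d.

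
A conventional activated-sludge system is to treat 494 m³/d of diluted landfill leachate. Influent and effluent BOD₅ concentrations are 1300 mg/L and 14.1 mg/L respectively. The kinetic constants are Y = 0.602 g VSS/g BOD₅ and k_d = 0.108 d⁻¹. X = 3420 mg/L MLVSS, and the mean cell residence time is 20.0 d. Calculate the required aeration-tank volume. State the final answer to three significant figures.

Rearranging the biomass balance for a CMAS with decay, V = Y·Q·ΔS·θ_c / [X·(1+k_d θ_c)] = 0.602 × 494 × (1300 − 14.1) × 20.0 / [3420 × (1 + 0.108 × 20.0)] = 7.65×10^6 / 10807 = 707.7 m³.

V ≈ 708 m³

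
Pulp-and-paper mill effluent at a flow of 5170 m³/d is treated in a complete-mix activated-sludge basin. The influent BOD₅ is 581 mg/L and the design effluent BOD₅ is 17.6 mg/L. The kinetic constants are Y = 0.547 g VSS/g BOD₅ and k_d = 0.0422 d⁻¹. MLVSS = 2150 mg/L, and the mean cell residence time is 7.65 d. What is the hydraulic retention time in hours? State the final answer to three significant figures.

τ ≈ 19.9 h

Steady-state biomass mass balance: V·X·(1 + k_d·θ_c) = Y·Q·(S₀ − S)·θ_c, so V = 0.547 × 5170 × (581 − 17.6) × 7.65 / [2150 × (1 + 0.0422 × 7.65)] = 1.22×10^7 / 2844 = 4286 m³.
HRT = V/Q = 4286 m³ / 5170 m³·d⁻¹ = 0.8289 d × 24 = 19.89 h.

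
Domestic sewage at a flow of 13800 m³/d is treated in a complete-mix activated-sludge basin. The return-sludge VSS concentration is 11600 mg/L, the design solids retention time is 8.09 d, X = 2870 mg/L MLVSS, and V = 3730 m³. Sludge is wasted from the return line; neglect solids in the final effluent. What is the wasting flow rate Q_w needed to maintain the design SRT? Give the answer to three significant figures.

Q_w ≈ 114 m³/d

θ_c = V·X/(Q_w·X_r) when wasting from the recycle, so Q_w = V·X/(θ_c·X_r) = 3730 × 2870 / (8.09 × 11600) = 114.1 m³/d.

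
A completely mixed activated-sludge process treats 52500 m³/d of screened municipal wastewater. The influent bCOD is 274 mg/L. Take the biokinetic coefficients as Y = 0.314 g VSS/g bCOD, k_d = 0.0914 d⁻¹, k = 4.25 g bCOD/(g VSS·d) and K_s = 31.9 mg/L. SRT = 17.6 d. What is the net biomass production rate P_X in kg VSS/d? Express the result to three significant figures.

P_X ≈ 1710 kg VSS/d

For a completely mixed reactor with recycle the Lawrence–McCarty relation gives S = K_s·(1 + k_d·θ_c) / [θ_c·(Y·k − k_d) − 1] = 31.9 × (1 + 0.0914 × 17.6) / [17.6 × (0.314 × 4.25 − 0.0914) − 1] = 83.22 / 20.88 = 3.986 mg/L.
The observed yield is Y_obs = Y/(1 + k_d·θ_c) = 0.314 / (1 + 0.0914 × 17.6) = 0.314 / 2.609 = 0.1204 g VSS per g bCOD removed.
ΔS = 274 − 3.99 = 270.0 mg/L, so the substrate removal rate is 52500 × 270.0/1000 = 14176 kg bCOD/d.
So the net sludge growth is P_X = 0.1204 × 14176 = 1706 kg VSS/d.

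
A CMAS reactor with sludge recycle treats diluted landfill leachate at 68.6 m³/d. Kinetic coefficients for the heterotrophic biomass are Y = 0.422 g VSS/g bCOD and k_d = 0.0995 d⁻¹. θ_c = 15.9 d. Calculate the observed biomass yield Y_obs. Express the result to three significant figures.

Y_obs ≈ 0.163 g VSS/g bCOD

The observed yield is Y_obs = Y/(1 + k_d·θ_c) = 0.422 / (1 + 0.0995 × 15.9) = 0.422 / 2.582 = 0.1634 g VSS per g bCOD removed.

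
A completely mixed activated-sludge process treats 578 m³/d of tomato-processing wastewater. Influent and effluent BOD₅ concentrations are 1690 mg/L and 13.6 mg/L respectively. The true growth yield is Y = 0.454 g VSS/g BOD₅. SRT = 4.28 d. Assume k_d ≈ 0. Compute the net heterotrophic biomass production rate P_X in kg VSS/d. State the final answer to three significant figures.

No decay correction is needed, so Y_obs = Y = 0.454.
ΔS = 1690 − 13.6 = 1676 mg/L, so the substrate removal rate is 578 × 1676/1000 = 969.0 kg BOD₅/d.
Biomass produced: P_X = Y_obs·Q·ΔS = 0.4540 × 969.0 ≈ 439.9 kg VSS/d.

P_X ≈ 440 kg VSS/d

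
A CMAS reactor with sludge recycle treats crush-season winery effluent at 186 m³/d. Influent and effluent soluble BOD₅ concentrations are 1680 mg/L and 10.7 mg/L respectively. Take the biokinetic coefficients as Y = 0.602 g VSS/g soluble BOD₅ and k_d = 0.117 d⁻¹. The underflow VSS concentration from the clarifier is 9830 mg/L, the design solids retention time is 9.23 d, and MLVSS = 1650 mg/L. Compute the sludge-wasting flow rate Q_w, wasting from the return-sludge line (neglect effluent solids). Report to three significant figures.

From the SRT design equation V = Y Q (S₀−S) θ_c / [X (1 + k_d θ_c)] = 0.602 × 186 × (1680 − 10.7) × 9.23 / [1650 × (1 + 0.117 × 9.23)] = 1.73×10^6 / 3432 = 502.7 m³.
θ_c = V·X/(Q_w·X_r) when wasting from the recycle, so Q_w = V·X/(θ_c·X_r) = 502.7 × 1650 / (9.23 × 9830) = 9.142 m³/d.

Q_w ≈ 9.14 m³/d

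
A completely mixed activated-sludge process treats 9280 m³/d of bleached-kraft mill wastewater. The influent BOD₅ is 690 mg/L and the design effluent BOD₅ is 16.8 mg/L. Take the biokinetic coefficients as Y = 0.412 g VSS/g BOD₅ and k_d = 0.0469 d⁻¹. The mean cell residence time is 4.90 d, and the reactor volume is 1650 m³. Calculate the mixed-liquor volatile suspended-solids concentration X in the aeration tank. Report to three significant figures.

X ≈ 6220 mg/L

X = Y·Q·ΔS·θ_c / [V·(1 + k_d θ_c)] = 0.412 × 9280 × (690 − 16.8) × 4.90 / [1650 × (1 + 0.0469 × 4.90)] = 6215 mg/L.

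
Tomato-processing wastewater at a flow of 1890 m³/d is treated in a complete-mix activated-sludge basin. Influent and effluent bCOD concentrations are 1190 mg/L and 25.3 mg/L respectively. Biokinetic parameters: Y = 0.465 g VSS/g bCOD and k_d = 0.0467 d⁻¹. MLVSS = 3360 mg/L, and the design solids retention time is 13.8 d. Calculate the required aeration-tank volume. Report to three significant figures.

Rearranging the biomass balance for a CMAS with decay, V = Y·Q·ΔS·θ_c / [X·(1+k_d θ_c)] = 0.465 × 1890 × (1190 − 25.3) × 13.8 / [3360 × (1 + 0.0467 × 13.8)] = 1.41×10^7 / 5525 = 2556 m³.

V ≈ 2560 m³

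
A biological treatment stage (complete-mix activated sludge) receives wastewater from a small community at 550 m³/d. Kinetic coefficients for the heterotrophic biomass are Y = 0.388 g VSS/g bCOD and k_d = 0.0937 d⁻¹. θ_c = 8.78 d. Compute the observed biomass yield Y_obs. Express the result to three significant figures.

Observed yield with endogenous decay: Y_obs = Y / (1 + k_d·θ_c) = 0.388 / (1 + 0.0937 × 8.78) = 0.388 / 1.823 = 0.2129 g VSS/g bCOD.

Y_obs ≈ 0.213 g VSS/g bCOD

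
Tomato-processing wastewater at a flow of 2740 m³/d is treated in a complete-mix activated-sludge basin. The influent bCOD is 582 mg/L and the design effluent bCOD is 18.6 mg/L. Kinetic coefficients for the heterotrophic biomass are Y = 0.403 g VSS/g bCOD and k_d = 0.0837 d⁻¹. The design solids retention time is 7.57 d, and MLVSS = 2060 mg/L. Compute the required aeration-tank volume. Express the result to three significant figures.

V ≈ 1400 m³

Rearranging the biomass balance for a CMAS with decay, V = Y·Q·ΔS·θ_c / [X·(1+k_d θ_c)] = 0.403 × 2740 × (582 − 18.6) × 7.57 / [2060 × (1 + 0.0837 × 7.57)] = 4.71×10^6 / 3365 = 1399 m³.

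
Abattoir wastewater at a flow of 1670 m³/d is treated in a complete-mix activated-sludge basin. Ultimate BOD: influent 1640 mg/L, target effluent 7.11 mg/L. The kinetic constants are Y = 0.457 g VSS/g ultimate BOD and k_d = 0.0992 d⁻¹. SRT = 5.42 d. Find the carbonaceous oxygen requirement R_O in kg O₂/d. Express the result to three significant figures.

Y_obs = Y / (1 + k_d θ_c) = 0.457 / (1 + 0.0992 × 5.42) = 0.457 / 1.538 = 0.2972.
Q·(S₀ − S) = 1670 × (1640 − 7.11) × 10⁻³ = 2727 kg/d removed.
Net sludge production P_X = 0.2972 × 2727 = 810.5 kg VSS/d.
Carbonaceous O₂ demand = substrate oxidised − cell-mass equivalent = 2727 − 1.42 × 810.5 = 1576 kg O₂/d.

R_O ≈ 1580 kg O₂/d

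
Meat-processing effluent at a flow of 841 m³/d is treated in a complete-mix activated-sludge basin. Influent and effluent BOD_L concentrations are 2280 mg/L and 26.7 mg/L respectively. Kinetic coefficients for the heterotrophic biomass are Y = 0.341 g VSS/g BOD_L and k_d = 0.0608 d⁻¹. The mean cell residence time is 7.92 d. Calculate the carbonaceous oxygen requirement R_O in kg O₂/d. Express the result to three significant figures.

Observed yield with endogenous decay: Y_obs = Y / (1 + k_d·θ_c) = 0.341 / (1 + 0.0608 × 7.92) = 0.341 / 1.482 = 0.2302 g VSS/g BOD_L.
Substrate removed = Q·(S₀ − S) = 841 m³/d × (2280 − 26.7) g/m³ = 1.9×10^6 g/d = 1895 kg/d.
Net sludge production P_X = 0.2302 × 1895 = 436.2 kg VSS/d.
R_O = Q·ΔS − 1.42 P_X = 1895 − 619.4 = 1276 kg O₂/d.

R_O ≈ 1280 kg O₂/d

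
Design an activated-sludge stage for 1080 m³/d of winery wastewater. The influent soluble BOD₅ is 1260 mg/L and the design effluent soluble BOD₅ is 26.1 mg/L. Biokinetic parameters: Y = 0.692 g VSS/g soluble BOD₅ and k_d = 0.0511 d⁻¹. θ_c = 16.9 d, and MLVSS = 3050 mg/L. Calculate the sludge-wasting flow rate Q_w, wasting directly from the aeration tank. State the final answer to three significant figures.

Q_w ≈ 162 m³/d

Steady-state biomass mass balance: V·X·(1 + k_d·θ_c) = Y·Q·(S₀ − S)·θ_c, so V = 0.692 × 1080 × (1260 − 26.1) × 16.9 / [3050 × (1 + 0.0511 × 16.9)] = 1.56×10^7 / 5684 = 2742 m³.
With mixed-liquor wasting, θ_c = V/Q_w, so Q_w = V/θ_c = 2742/16.9 = 162.2 m³/d.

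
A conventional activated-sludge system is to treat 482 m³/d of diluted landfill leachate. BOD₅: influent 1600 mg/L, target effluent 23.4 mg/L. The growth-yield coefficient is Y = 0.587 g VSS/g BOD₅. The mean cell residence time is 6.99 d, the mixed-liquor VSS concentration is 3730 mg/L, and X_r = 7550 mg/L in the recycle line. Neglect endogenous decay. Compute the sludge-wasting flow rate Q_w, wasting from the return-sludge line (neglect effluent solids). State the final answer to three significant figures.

V·X = Y·Q·ΔS·θ_c gives V = 0.587 × 482 × (1600 − 23.4) × 6.99 / 3730 = 835.9 m³.
Q_w = (V·X)/(θ_c X_r) = 835.9 × 3730 / (6.99 × 7550) = 59.08 m³/d.

Q_w ≈ 59.1 m³/d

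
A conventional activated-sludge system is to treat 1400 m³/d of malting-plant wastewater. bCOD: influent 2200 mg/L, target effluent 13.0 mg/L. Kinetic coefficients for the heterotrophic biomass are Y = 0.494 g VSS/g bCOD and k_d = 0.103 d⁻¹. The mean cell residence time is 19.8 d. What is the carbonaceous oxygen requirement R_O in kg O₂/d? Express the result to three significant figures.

The observed yield is Y_obs = Y/(1 + k_d·θ_c) = 0.494 / (1 + 0.103 × 19.8) = 0.494 / 3.039 = 0.1625 g VSS per g bCOD removed.
Mass of bCOD removed per day: Q(S₀ − S) = 1400 × 2187 g/m³ = 3062 kg/d.
P_X = Y_obs·Q·(S₀ − S) = 0.1625 × 3062 = 497.6 kg VSS/d.
Carbonaceous O₂ demand = substrate oxidised − cell-mass equivalent = 3062 − 1.42 × 497.6 = 2355 kg O₂/d.

R_O ≈ 2360 kg O₂/d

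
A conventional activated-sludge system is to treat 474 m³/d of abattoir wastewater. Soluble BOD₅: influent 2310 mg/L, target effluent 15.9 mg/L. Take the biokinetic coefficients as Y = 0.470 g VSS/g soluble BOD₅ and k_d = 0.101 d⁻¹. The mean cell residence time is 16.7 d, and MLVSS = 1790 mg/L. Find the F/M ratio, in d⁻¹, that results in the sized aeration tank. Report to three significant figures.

F/M ≈ 0.345 d⁻¹

Steady-state biomass mass balance: V·X·(1 + k_d·θ_c) = Y·Q·(S₀ − S)·θ_c, so V = 0.470 × 474 × (2310 − 15.9) × 16.7 / [1790 × (1 + 0.101 × 16.7)] = 8.54×10^6 / 4809 = 1775 m³.
Food-to-microorganism ratio F/M = Q S₀ / (V X) = 474 × 2310 / (1775 × 1790) = 0.3447 d⁻¹.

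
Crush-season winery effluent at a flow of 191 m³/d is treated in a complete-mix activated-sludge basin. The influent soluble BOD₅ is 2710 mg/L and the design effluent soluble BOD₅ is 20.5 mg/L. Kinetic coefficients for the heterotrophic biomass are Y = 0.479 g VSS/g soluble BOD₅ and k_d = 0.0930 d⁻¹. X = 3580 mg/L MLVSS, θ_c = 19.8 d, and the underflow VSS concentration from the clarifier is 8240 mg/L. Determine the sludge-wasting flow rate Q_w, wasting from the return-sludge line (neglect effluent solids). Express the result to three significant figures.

From the SRT design equation V = Y Q (S₀−S) θ_c / [X (1 + k_d θ_c)] = 0.479 × 191 × (2710 − 20.5) × 19.8 / [3580 × (1 + 0.0930 × 19.8)] = 4.87×10^6 / 10172 = 479.0 m³.
θ_c = V·X/(Q_w·X_r) when wasting from the recycle, so Q_w = V·X/(θ_c·X_r) = 479.0 × 3580 / (19.8 × 8240) = 10.51 m³/d.

Q_w ≈ 10.5 m³/d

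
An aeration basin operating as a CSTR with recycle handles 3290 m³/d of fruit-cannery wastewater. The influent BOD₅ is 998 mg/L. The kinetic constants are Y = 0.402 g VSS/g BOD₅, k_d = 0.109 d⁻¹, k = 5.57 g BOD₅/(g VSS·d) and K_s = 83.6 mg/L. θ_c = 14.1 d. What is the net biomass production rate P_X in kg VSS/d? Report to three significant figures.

P_X ≈ 516 kg VSS/d

For a completely mixed reactor with recycle the Lawrence–McCarty relation gives S = K_s·(1 + k_d·θ_c) / [θ_c·(Y·k − k_d) − 1] = 83.6 × (1 + 0.109 × 14.1) / [14.1 × (0.402 × 5.57 − 0.109) − 1] = 212.1 / 29.03 = 7.304 mg/L.
Y_obs = Y / (1 + k_d θ_c) = 0.402 / (1 + 0.109 × 14.1) = 0.402 / 2.537 = 0.1585.
ΔS = 998 − 7.30 = 990.7 mg/L, so the substrate removal rate is 3290 × 990.7/1000 = 3259 kg BOD₅/d.
Net biomass production P_X = Y_obs × Q·(S₀ − S) = 0.1585 × 3259 = 516.5 kg VSS/d.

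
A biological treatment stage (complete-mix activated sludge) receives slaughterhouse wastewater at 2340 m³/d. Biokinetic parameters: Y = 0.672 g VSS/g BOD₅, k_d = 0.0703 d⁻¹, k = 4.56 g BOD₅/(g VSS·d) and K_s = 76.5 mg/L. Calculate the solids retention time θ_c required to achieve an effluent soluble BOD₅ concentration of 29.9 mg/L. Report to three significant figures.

At the target effluent, Y k S/(K_s+S) = 0.672×4.56×29.9/106.4 = 0.8611 d⁻¹.
θ_c = 1/(μ − k_d) = 1/(0.8611 − 0.0703) = 1/0.7908 = 1.265 d.

θ_c ≈ 1.26 d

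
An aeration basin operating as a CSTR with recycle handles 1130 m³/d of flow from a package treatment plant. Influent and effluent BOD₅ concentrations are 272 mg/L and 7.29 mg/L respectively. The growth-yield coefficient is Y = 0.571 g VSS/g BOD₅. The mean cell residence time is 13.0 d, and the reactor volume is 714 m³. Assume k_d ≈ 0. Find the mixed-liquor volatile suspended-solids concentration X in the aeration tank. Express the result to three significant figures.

X ≈ 3110 mg/L

From V·X = Y·Q·(S₀ − S)·θ_c (decay neglected): X = 0.571 × 1130 × (272 − 7.29) × 13.0 / 714 = 3110 mg/L.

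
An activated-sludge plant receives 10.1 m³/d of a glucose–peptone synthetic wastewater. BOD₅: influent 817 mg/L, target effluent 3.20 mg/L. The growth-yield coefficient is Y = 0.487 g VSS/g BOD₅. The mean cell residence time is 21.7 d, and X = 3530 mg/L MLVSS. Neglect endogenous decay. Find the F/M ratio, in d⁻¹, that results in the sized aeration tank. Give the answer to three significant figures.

F/M ≈ 0.0950 d⁻¹

With k_d = 0 the design equation reduces to V = Y Q (S₀−S) θ_c / X = 0.487 × 10.1 × (817 − 3.20) × 21.7 / 3530 = 24.61 m³.
Food-to-microorganism ratio F/M = Q S₀ / (V X) = 10.1 × 817 / (24.61 × 3530) = 0.09500 d⁻¹.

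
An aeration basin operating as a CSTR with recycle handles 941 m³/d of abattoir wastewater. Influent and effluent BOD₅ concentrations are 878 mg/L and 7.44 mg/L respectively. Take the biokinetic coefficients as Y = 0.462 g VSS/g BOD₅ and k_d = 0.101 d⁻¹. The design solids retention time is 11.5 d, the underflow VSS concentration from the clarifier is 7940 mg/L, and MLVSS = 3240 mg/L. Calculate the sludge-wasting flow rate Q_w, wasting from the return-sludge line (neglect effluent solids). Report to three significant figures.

Q_w ≈ 22.1 m³/d

From the SRT design equation V = Y Q (S₀−S) θ_c / [X (1 + k_d θ_c)] = 0.462 × 941 × (878 − 7.44) × 11.5 / [3240 × (1 + 0.101 × 11.5)] = 4.35×10^6 / 7003 = 621.5 m³.
Wasting from the return line (neglecting effluent solids): Q_w = V·X / (θ_c·X_r) = 621.5 × 3240 / (11.5 × 7940) = 22.05 m³/d.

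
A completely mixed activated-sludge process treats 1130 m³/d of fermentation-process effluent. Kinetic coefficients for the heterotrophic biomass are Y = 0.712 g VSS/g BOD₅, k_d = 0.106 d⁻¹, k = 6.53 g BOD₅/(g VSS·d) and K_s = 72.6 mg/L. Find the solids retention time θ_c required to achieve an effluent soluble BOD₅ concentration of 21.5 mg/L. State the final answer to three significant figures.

Specific growth rate at S = 21.5 mg/L: μ = YkS/(K_s+S) = 0.712·6.53·21.5/(72.6+21.5) = 1.062 d⁻¹.
θ_c = 1/(μ − k_d) = 1/(1.062 − 0.106) = 1/0.9563 = 1.046 d.

θ_c ≈ 1.05 d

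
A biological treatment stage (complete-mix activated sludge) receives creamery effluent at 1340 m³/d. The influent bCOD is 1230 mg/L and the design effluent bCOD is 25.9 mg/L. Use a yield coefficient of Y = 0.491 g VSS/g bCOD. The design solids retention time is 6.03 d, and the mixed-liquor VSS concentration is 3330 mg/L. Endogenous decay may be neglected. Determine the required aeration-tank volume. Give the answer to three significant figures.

With k_d = 0 the design equation reduces to V = Y Q (S₀−S) θ_c / X = 0.491 × 1340 × (1230 − 25.9) × 6.03 / 3330 = 1435 m³.

V ≈ 1430 m³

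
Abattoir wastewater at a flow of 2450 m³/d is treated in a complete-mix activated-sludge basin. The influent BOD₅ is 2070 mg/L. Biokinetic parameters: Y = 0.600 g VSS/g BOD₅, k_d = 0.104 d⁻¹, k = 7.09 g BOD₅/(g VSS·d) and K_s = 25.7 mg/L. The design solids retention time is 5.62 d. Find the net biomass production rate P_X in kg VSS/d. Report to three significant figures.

Effluent substrate depends only on kinetics and SRT: S = K_s(1 + k_d θ_c) / [θ_c(Yk − k_d) − 1] = 25.7 × (1 + 0.104 × 5.62) / [5.62 × (0.600 × 7.09 − 0.104) − 1] = 40.72 / 22.32 = 1.824 mg/L.
The observed yield is Y_obs = Y/(1 + k_d·θ_c) = 0.600 / (1 + 0.104 × 5.62) = 0.600 / 1.584 = 0.3787 g VSS per g BOD₅ removed.
ΔS = 2070 − 1.82 = 2068 mg/L, so the substrate removal rate is 2450 × 2068/1000 = 5067 kg BOD₅/d.
Net biomass production P_X = Y_obs × Q·(S₀ − S) = 0.3787 × 5067 = 1919 kg VSS/d.

P_X ≈ 1920 kg VSS/d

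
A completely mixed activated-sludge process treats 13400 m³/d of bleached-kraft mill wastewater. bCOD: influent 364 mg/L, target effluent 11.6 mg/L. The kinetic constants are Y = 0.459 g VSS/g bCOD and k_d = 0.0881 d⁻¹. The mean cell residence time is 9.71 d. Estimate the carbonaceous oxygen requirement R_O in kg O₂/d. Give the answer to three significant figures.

Y_obs = Y / (1 + k_d θ_c) = 0.459 / (1 + 0.0881 × 9.71) = 0.459 / 1.855 = 0.2474.
Q·(S₀ − S) = 13400 × (364 − 11.6) × 10⁻³ = 4722 kg/d removed.
Biomass synthesised: P_X = Y_obs × 4722 = 1168 kg VSS/d.
Carbonaceous O₂ demand = substrate oxidised − cell-mass equivalent = 4722 − 1.42 × 1168 = 3063 kg O₂/d.

R_O ≈ 3060 kg O₂/d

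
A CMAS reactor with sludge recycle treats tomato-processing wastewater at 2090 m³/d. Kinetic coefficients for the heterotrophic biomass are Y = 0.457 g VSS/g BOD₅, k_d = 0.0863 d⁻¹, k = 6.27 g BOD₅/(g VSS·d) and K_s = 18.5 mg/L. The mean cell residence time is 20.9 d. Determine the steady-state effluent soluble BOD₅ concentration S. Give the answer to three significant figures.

S ≈ 0.909 mg/L

Effluent substrate depends only on kinetics and SRT: S = K_s(1 + k_d θ_c) / [θ_c(Yk − k_d) − 1] = 18.5 × (1 + 0.0863 × 20.9) / [20.9 × (0.457 × 6.27 − 0.0863) − 1] = 51.87 / 57.08 = 0.9086 mg/L.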